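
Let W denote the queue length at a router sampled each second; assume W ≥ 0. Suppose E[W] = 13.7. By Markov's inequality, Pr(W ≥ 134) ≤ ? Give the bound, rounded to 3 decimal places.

0.102

Markov's inequality: for a non-negative random variable, Pr(W ≥ a) ≤ E[W]/a.
Here E[W] = 13.7 and a = 134, so the bound is 13.7/134 = 0.1022.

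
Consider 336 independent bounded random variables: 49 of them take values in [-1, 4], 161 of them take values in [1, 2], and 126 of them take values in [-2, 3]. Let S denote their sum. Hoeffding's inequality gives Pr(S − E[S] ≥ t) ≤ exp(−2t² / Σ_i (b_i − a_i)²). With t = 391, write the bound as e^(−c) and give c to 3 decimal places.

67.408

Σ(b_i − a_i)² = 49·5² + 161·1² + 126·5² = 4536.
c = 2t² / 4536 = 2·391² / 4536 = 67.4078.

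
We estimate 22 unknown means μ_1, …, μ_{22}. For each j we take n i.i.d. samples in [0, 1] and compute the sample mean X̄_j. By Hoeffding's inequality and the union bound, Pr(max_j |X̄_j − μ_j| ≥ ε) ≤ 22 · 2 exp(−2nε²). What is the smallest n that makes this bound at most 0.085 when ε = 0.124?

Need 2·22·exp(−2nε²) ≤ 0.085, i.e. exp(−2nε²) ≤ 0.085/44.
So 2nε² ≥ ln(44/0.085) = 6.249294.
Hence n ≥ 6.249294/(2·0.124²) = 203.216.
The smallest integer n is 204.

204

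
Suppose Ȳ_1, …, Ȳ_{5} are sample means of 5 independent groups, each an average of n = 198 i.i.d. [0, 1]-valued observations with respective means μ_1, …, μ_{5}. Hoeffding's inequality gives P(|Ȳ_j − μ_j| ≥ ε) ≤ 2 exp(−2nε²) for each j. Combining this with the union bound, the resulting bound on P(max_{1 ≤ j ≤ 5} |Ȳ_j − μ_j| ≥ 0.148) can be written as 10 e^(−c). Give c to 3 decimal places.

Union bound over the 5 events: P(max_{1 ≤ j ≤ 5} |Ȳ_j − μ_j| ≥ 0.148) ≤ 5·2·exp(−2nε²) = 10 exp(−2·198·0.148²).
So c = 2·198·0.148² = 8.6740.

8.674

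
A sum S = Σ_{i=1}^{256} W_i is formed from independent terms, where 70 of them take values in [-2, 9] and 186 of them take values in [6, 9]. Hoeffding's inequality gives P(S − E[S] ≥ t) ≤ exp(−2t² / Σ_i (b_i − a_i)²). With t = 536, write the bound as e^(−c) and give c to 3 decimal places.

56.644

Σ(b_i − a_i)² = 70·11² + 186·3² = 10144.
c = 2t² / 10144 = 2·536² / 10144 = 56.6435.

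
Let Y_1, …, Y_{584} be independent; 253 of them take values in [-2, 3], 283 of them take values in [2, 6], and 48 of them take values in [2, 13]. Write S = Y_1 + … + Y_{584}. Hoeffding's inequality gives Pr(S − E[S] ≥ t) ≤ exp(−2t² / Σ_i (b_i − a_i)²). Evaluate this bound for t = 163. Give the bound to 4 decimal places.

0.0412

Σ(b_i − a_i)² = 253·5² + 283·4² + 48·11² = 16661.
Exponent = 2·163² / 16661 = 3.18936.
Bound = exp(−3.18936) = 0.04120.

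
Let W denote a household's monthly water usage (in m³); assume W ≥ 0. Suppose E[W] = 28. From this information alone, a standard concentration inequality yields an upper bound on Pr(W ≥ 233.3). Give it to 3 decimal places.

0.120

Only the mean of a non-negative variable is known, so Markov's inequality is the applicable tail bound.
Markov's inequality: for a non-negative random variable, Pr(W ≥ a) ≤ E[W]/a.
Here E[W] = 28 and a = 233.3, so the bound is 28/233.3 = 0.1200.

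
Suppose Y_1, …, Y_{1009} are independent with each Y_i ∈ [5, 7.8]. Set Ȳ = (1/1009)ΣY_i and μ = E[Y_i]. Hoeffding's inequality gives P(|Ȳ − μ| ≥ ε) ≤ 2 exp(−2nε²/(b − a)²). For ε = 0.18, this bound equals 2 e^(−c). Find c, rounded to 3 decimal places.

c = 2nε²/(b − a)² = 2·1009·0.18² / 2.8² = 8.3397.

8.340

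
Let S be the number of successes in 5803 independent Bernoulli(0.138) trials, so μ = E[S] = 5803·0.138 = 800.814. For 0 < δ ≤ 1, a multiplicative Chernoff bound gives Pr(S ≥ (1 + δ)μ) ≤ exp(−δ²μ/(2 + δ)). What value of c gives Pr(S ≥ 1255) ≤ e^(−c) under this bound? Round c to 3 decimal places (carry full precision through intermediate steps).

100.342

Write 1255 = (1 + δ)μ, so δ = 1255/800.814 − 1 = 0.5671554…
Then the exponent is δ²μ/(2 + δ) = (1255 − μ)² / (μ·(2 + δ)) = 100.342211.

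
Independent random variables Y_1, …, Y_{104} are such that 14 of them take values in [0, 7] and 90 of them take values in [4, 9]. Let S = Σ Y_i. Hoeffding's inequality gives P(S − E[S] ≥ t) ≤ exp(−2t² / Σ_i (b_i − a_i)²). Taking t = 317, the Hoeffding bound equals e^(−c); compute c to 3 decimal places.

68.453

Σ(b_i − a_i)² = 14·7² + 90·5² = 2936.
c = 2t² / 2936 = 2·317² / 2936 = 68.4530.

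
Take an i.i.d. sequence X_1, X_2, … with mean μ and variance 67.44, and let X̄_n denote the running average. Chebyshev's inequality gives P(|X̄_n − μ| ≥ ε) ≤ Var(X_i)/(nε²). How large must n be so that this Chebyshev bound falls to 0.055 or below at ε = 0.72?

2366

Require 67.44/(n·0.72²) ≤ 0.055, i.e. n ≥ 67.44/(0.055·0.72²) = 2365.320.
The smallest integer n is 2366.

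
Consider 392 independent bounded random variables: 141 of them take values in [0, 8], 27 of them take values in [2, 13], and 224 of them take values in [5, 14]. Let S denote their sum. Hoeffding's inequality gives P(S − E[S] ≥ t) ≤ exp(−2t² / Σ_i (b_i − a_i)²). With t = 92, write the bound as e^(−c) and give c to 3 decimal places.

Σ(b_i − a_i)² = 141·8² + 27·11² + 224·9² = 30435.
c = 2t² / 30435 = 2·92² / 30435 = 0.5562.

0.556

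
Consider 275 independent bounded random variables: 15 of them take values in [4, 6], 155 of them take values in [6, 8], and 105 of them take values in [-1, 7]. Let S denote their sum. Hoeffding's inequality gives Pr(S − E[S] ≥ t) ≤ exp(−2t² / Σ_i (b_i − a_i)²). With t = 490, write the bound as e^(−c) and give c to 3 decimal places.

64.892

Σ(b_i − a_i)² = 15·2² + 155·2² + 105·8² = 7400.
c = 2t² / 7400 = 2·490² / 7400 = 64.8919.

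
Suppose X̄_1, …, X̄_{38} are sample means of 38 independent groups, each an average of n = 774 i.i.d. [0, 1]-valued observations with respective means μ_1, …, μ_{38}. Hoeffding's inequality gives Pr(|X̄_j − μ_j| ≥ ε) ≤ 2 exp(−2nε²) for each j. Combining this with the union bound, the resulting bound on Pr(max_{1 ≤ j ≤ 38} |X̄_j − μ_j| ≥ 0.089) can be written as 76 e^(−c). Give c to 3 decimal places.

Union bound over the 38 events: Pr(max_{1 ≤ j ≤ 38} |X̄_j − μ_j| ≥ 0.089) ≤ 38·2·exp(−2nε²) = 76 exp(−2·774·0.089²).
So c = 2·774·0.089² = 12.2617.

12.262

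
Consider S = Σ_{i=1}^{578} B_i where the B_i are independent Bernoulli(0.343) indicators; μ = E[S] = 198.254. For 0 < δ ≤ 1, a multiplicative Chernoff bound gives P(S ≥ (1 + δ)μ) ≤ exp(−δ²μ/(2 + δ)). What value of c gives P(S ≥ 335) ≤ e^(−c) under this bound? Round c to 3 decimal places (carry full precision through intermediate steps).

35.067

Write 335 = (1 + δ)μ, so δ = 335/198.254 − 1 = 0.6897515…
Then the exponent is δ²μ/(2 + δ) = (335 − μ)² / (μ·(2 + δ)) = 35.066720.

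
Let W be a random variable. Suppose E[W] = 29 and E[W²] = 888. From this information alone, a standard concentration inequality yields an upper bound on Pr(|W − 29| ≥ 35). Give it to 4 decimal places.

The first two moments determine the variance, so Chebyshev's inequality is the sharpest standard bound available.
Var(W) = E[W²] − (E[W])² = 888 − 841 = 47.
Chebyshev's inequality: Pr(|W − μ| ≥ t) ≤ Var(W)/t² = 47/1225 = 0.0384.

0.0384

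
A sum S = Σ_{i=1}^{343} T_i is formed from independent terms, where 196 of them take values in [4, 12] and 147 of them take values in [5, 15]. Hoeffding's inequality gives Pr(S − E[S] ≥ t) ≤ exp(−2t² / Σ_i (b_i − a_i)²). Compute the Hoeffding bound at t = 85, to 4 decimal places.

0.5884

Σ(b_i − a_i)² = 196·8² + 147·10² = 27244.
Exponent = 2·85² / 27244 = 0.53039.
Bound = exp(−0.53039) = 0.58837.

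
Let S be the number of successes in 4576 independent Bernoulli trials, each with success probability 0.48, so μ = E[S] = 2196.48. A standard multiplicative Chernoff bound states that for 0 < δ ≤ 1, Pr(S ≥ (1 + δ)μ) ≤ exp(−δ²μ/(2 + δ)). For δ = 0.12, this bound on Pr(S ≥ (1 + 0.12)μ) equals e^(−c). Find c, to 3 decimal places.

14.919

c = δ²μ/(2 + δ) = 0.12²·2196.48/(2 + 0.12) = 14.9195.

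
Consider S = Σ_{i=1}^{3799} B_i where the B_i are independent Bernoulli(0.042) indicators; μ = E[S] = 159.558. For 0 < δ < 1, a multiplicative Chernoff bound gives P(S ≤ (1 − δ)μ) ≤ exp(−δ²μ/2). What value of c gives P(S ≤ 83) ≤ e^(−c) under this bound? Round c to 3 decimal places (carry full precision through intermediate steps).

18.367

Write 83 = (1 − δ)μ, so δ = 1 − 83/159.558 = 0.479813…
Then the exponent is δ²μ/2 = (μ − 83)²/(2μ) = 18.366761.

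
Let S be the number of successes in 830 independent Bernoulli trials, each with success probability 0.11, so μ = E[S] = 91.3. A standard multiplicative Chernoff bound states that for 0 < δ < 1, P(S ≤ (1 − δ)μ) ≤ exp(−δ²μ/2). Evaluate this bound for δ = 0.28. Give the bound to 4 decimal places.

Exponent = δ²μ/2 = 0.28²·91.3/2 = 3.5790.
Bound = exp(−3.5790) = 0.02790.

0.0279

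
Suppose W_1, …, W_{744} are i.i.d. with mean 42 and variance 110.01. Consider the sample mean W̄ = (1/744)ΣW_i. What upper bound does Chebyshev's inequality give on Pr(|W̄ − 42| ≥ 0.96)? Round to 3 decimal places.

Var(W̄) = Var(W_i)/n = 110.01/744 = 0.14786.
Chebyshev: Pr(|W̄ − 42| ≥ 0.96) ≤ Var(W̄)/(0.96)² = 110.01/(744·0.96²) = 0.1604.

0.160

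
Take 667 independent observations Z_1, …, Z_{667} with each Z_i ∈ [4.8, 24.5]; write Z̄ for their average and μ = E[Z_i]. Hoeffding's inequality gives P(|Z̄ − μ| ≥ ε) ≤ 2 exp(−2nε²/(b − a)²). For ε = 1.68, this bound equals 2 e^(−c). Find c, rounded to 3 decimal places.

9.702

c = 2nε²/(b − a)² = 2·667·1.68² / 19.7² = 9.7016.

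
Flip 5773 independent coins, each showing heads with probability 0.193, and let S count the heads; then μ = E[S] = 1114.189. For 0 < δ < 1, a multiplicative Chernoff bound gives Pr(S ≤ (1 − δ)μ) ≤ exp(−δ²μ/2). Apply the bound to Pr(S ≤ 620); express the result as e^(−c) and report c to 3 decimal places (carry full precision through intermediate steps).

109.597

Write 620 = (1 − δ)μ, so δ = 1 − 620/1114.189 = 0.4435414…
Then the exponent is δ²μ/2 = (μ − 620)²/(2μ) = 109.596652.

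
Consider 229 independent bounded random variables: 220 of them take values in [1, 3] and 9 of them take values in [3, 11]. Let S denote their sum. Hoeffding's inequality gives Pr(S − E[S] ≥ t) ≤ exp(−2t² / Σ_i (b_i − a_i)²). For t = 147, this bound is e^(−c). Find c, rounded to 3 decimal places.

Σ(b_i − a_i)² = 220·2² + 9·8² = 1456.
c = 2t² / 1456 = 2·147² / 1456 = 29.6827.

29.683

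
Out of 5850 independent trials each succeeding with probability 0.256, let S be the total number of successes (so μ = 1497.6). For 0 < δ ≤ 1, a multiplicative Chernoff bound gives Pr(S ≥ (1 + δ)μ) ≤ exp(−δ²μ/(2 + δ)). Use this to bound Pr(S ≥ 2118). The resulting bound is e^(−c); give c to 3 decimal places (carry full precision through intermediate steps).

Write 2118 = (1 + δ)μ, so δ = 2118/1497.6 − 1 = 0.4142628…
Then the exponent is δ²μ/(2 + δ) = (2118 − μ)² / (μ·(2 + δ)) = 106.454298.

106.454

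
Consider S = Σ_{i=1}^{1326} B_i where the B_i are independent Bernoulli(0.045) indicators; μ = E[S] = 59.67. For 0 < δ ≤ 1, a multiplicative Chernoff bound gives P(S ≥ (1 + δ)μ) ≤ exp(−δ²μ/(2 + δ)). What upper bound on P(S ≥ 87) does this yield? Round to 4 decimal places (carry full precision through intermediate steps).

Write 87 = (1 + δ)μ, so δ = 87/59.67 − 1 = 0.4580191…
Then the exponent is δ²μ/(2 + δ) = (87 − μ)² / (μ·(2 + δ)) = 5.092581.
Bound = exp(−5.092581) = 0.00614.

0.0061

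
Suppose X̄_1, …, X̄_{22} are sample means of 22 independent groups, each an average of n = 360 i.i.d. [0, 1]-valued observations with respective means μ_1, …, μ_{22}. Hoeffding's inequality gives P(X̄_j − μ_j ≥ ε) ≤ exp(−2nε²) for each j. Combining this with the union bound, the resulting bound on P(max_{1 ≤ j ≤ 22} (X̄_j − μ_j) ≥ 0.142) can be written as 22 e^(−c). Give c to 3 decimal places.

14.518

Union bound over the 22 events: P(max_{1 ≤ j ≤ 22} (X̄_j − μ_j) ≥ 0.142) ≤ 22·exp(−2nε²) = 22 exp(−2·360·0.142²).
So c = 2·360·0.142² = 14.5181.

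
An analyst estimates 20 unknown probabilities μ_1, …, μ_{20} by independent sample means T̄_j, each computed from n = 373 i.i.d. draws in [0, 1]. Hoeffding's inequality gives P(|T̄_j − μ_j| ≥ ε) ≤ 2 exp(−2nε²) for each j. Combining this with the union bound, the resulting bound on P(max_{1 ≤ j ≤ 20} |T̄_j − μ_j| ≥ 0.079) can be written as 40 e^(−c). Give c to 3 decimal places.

4.656

Union bound over the 20 events: P(max_{1 ≤ j ≤ 20} |T̄_j − μ_j| ≥ 0.079) ≤ 20·2·exp(−2nε²) = 40 exp(−2·373·0.079²).
So c = 2·373·0.079² = 4.6558.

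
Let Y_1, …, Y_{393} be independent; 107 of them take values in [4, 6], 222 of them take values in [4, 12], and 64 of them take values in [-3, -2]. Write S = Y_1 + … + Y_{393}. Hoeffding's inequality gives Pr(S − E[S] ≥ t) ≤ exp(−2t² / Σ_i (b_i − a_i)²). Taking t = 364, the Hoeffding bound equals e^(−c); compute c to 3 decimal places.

Σ(b_i − a_i)² = 107·2² + 222·8² + 64·1² = 14700.
c = 2t² / 14700 = 2·364² / 14700 = 18.0267.

18.027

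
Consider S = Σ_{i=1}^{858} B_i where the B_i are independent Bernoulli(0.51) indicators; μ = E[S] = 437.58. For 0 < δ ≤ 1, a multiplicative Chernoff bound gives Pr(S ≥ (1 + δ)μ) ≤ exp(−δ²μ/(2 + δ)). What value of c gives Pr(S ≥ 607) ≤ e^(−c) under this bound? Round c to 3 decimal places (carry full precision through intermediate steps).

Write 607 = (1 + δ)μ, so δ = 607/437.58 − 1 = 0.3871749…
Then the exponent is δ²μ/(2 + δ) = (607 − μ)² / (μ·(2 + δ)) = 27.478160.

27.478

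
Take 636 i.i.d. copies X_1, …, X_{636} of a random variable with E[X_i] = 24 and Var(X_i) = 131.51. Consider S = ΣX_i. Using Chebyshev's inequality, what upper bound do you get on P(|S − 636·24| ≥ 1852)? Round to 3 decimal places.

0.024

Var(S) = n·Var(X_i) = 636·131.51 = 83640.36.
Chebyshev: P(|S − 636·24| ≥ 1852) ≤ Var(S)/1852² = 83640.36/3429904 = 0.0244.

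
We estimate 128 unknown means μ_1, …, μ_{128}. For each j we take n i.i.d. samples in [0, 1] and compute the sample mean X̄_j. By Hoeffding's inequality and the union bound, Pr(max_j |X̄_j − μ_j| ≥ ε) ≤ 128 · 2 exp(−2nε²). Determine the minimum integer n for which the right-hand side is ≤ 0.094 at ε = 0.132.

Need 2·128·exp(−2nε²) ≤ 0.094, i.e. exp(−2nε²) ≤ 0.094/256.
So 2nε² ≥ ln(256/0.094) = 7.909638.
Hence n ≥ 7.909638/(2·0.132²) = 226.975.
The smallest integer n is 227.

227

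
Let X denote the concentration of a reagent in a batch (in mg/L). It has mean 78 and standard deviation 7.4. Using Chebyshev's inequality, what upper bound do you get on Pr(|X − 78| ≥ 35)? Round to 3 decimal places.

0.045

Chebyshev: Pr(|X − μ| ≥ t) ≤ Var(X)/t².
Var(X) = σ² = 7.4² = 54.76.
Bound = 54.76 / 1225 = 0.0447.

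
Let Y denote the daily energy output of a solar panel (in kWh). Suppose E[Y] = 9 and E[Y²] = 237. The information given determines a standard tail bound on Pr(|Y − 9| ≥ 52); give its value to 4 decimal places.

0.0577

The first two moments determine the variance, so Chebyshev's inequality is the sharpest standard bound available.
Var(Y) = E[Y²] − (E[Y])² = 237 − 81 = 156.
Chebyshev's inequality: Pr(|Y − μ| ≥ t) ≤ Var(Y)/t² = 156/2704 = 0.0577.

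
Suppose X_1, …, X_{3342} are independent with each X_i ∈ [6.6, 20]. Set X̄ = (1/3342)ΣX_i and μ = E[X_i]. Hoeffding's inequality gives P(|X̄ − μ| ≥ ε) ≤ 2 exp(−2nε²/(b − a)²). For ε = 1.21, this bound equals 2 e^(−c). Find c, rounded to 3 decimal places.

54.500

c = 2nε²/(b − a)² = 2·3342·1.21² / 13.4² = 54.5001.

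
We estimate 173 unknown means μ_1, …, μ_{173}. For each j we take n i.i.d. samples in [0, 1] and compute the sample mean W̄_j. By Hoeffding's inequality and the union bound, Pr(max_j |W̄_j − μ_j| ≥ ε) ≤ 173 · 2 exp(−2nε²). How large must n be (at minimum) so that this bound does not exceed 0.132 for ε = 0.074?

719

Need 2·173·exp(−2nε²) ≤ 0.132, i.e. exp(−2nε²) ≤ 0.132/346.
So 2nε² ≥ ln(346/0.132) = 7.871392.
Hence n ≥ 7.871392/(2·0.074²) = 718.717.
The smallest integer n is 719.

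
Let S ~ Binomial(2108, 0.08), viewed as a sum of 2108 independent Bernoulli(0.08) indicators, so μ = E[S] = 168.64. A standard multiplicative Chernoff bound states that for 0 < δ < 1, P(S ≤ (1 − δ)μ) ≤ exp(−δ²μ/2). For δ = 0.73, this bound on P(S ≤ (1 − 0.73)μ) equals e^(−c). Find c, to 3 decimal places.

44.934

c = δ²μ/2 = 0.73²·168.64/2 = 44.9341.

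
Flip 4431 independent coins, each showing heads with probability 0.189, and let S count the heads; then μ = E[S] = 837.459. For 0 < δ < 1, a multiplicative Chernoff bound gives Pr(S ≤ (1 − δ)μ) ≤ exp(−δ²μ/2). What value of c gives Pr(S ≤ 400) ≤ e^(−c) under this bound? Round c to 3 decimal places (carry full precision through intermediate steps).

Write 400 = (1 − δ)μ, so δ = 1 − 400/837.459 = 0.5223647…
Then the exponent is δ²μ/2 = (μ − 400)²/(2μ) = 114.256565.

114.257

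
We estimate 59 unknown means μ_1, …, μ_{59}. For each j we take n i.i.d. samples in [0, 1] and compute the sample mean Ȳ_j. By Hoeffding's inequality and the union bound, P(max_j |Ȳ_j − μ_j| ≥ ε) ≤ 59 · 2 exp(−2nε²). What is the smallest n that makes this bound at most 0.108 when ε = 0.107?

Need 2·59·exp(−2nε²) ≤ 0.108, i.e. exp(−2nε²) ≤ 0.108/118.
So 2nε² ≥ ln(118/0.108) = 6.996309.
Hence n ≥ 6.996309/(2·0.107²) = 305.542.
The smallest integer n is 306.

306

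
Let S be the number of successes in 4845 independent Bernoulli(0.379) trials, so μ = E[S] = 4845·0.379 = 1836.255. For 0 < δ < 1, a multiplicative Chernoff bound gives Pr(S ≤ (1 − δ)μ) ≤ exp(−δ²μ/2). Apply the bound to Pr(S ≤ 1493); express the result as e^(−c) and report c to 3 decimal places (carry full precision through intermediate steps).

32.083

Write 1493 = (1 − δ)μ, so δ = 1 − 1493/1836.255 = 0.1869321…
Then the exponent is δ²μ/2 = (μ − 1493)²/(2μ) = 32.082689.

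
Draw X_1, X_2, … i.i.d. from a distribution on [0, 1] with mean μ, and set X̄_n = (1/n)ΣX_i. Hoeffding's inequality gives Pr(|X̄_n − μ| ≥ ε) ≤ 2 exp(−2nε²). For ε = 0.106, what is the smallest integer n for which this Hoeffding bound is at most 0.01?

236

Require 2·exp(−2nε²) ≤ 0.01, i.e. 2nε² ≥ ln(2/0.01) = 5.298317.
So n ≥ 5.298317 / (2·0.106²) = 235.774.
The smallest integer n is 236.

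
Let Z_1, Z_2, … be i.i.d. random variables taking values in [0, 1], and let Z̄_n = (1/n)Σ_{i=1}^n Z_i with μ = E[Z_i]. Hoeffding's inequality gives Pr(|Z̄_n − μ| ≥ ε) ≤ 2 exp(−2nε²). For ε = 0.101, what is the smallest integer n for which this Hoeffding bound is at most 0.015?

Require 2·exp(−2nε²) ≤ 0.015, i.e. 2nε² ≥ ln(2/0.015) = 4.892852.
So n ≥ 4.892852 / (2·0.101²) = 239.822.
The smallest integer n is 240.

240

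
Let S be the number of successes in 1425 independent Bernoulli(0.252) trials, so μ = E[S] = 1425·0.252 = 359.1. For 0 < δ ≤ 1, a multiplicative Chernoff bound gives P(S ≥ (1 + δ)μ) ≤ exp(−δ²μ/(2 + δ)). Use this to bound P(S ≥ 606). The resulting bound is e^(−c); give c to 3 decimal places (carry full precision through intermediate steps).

Write 606 = (1 + δ)μ, so δ = 606/359.1 − 1 = 0.6875522…
Then the exponent is δ²μ/(2 + δ) = (606 − μ)² / (μ·(2 + δ)) = 63.164035.

63.164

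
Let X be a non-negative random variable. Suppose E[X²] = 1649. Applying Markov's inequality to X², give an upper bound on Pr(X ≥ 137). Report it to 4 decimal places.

Since X ≥ 0, the event {X ≥ 137} is the same as {X² ≥ 18769}.
Markov's inequality applied to X² gives Pr(X² ≥ 18769) ≤ E[X²]/18769 = 1649/18769 = 0.0879.

0.0879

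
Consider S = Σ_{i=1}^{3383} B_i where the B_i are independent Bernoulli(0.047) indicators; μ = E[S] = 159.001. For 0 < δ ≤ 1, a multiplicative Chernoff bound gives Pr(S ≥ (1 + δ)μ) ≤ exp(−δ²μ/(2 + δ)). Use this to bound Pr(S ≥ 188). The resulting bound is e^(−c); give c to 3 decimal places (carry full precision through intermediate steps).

2.423

Write 188 = (1 + δ)μ, so δ = 188/159.001 − 1 = 0.1823825…
Then the exponent is δ²μ/(2 + δ) = (188 − μ)² / (μ·(2 + δ)) = 2.423457.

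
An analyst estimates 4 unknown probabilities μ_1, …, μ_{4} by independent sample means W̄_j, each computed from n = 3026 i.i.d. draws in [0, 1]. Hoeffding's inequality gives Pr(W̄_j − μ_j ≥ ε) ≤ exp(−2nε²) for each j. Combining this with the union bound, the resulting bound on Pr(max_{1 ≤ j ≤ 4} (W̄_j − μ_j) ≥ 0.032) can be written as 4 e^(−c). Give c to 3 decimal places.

Union bound over the 4 events: Pr(max_{1 ≤ j ≤ 4} (W̄_j − μ_j) ≥ 0.032) ≤ 4·exp(−2nε²) = 4 exp(−2·3026·0.032²).
So c = 2·3026·0.032² = 6.1972.

6.197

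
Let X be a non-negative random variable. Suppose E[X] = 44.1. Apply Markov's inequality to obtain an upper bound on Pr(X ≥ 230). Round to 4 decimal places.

0.1917

Markov's inequality: for a non-negative random variable, Pr(X ≥ a) ≤ E[X]/a.
Here E[X] = 44.1 and a = 230, so the bound is 44.1/230 = 0.1917.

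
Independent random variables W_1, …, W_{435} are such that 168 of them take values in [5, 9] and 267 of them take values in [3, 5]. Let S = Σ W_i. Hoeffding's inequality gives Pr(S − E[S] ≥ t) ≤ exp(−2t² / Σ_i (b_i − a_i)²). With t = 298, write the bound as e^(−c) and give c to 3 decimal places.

Σ(b_i − a_i)² = 168·4² + 267·2² = 3756.
c = 2t² / 3756 = 2·298² / 3756 = 47.2865.

47.286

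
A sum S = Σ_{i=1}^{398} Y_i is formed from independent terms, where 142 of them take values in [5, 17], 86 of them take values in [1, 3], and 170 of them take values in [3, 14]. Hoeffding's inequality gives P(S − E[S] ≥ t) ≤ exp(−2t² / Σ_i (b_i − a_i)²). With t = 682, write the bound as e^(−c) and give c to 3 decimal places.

Σ(b_i − a_i)² = 142·12² + 86·2² + 170·11² = 41362.
c = 2t² / 41362 = 2·682² / 41362 = 22.4904.

22.490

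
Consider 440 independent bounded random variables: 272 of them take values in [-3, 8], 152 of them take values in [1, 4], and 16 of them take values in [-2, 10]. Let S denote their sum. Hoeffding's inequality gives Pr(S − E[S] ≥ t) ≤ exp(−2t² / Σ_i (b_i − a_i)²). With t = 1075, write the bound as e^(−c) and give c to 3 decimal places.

63.177

Σ(b_i − a_i)² = 272·11² + 152·3² + 16·12² = 36584.
c = 2t² / 36584 = 2·1075² / 36584 = 63.1765.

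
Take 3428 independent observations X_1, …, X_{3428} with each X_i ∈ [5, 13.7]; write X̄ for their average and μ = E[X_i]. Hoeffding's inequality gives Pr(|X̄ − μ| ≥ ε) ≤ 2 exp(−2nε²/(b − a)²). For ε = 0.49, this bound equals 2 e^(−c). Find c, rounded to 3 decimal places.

21.748

c = 2nε²/(b − a)² = 2·3428·0.49² / 8.7² = 21.7483.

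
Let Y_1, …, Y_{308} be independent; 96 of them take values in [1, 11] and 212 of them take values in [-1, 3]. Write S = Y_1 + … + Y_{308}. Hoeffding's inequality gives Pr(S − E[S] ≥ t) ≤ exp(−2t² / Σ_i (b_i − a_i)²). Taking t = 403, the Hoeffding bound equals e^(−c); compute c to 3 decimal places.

25.001

Σ(b_i − a_i)² = 96·10² + 212·4² = 12992.
c = 2t² / 12992 = 2·403² / 12992 = 25.0014.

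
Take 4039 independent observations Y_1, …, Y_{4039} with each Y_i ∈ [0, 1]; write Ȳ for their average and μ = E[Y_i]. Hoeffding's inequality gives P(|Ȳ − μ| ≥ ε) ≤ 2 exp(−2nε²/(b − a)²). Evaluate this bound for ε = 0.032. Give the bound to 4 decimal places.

Exponent: 2nε²/(b − a)² = 2·4039·0.032² / 1² = 8.27187.
Bound = 2·exp(−8.27187) = 0.00051.

0.0005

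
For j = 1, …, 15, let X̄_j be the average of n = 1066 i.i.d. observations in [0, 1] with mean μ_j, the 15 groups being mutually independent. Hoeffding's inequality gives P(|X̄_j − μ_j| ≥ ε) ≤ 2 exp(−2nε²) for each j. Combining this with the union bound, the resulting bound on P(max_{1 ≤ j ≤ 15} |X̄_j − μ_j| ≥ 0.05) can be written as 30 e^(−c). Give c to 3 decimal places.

5.330

Union bound over the 15 events: P(max_{1 ≤ j ≤ 15} |X̄_j − μ_j| ≥ 0.05) ≤ 15·2·exp(−2nε²) = 30 exp(−2·1066·0.05²).
So c = 2·1066·0.05² = 5.3300.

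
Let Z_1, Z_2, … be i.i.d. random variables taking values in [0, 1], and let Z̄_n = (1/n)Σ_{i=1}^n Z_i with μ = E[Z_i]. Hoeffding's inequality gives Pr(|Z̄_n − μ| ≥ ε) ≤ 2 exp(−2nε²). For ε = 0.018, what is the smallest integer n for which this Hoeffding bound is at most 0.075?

5067

Require 2·exp(−2nε²) ≤ 0.075, i.e. 2nε² ≥ ln(2/0.075) = 3.283414.
So n ≥ 3.283414 / (2·0.018²) = 5066.997.
The smallest integer n is 5067.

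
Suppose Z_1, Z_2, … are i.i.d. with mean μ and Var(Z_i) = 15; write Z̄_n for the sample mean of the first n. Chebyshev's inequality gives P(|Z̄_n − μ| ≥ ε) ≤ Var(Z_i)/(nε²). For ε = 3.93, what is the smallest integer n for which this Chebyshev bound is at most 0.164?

6

Require 15/(n·3.93²) ≤ 0.164, i.e. n ≥ 15/(0.164·3.93²) = 5.922.
The smallest integer n is 6.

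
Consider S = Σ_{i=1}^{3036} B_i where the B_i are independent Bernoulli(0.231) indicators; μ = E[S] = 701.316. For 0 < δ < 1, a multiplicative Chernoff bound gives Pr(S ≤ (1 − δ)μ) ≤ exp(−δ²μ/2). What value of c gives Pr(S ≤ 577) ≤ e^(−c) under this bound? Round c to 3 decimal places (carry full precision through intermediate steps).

11.018

Write 577 = (1 − δ)μ, so δ = 1 − 577/701.316 = 0.177261…
Then the exponent is δ²μ/2 = (μ − 577)²/(2μ) = 11.018191.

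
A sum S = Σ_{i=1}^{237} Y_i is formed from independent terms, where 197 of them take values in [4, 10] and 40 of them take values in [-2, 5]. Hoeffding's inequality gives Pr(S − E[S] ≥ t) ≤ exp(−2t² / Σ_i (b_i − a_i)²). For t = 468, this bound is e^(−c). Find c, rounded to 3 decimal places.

48.392

Σ(b_i − a_i)² = 197·6² + 40·7² = 9052.
c = 2t² / 9052 = 2·468² / 9052 = 48.3924.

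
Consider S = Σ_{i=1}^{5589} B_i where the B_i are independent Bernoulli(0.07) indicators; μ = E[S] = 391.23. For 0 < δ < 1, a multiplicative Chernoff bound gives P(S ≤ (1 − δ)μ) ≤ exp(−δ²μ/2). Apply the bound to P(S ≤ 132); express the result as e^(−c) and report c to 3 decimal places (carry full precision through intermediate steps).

85.883

Write 132 = (1 − δ)μ, so δ = 1 − 132/391.23 = 0.6626026…
Then the exponent is δ²μ/2 = (μ − 132)²/(2μ) = 85.883231.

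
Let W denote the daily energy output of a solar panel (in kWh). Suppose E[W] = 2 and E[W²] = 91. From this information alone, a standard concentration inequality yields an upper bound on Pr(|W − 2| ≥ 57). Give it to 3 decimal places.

The first two moments determine the variance, so Chebyshev's inequality is the sharpest standard bound available.
Var(W) = E[W²] − (E[W])² = 91 − 4 = 87.
Chebyshev's inequality: Pr(|W − μ| ≥ t) ≤ Var(W)/t² = 87/3249 = 0.0268.

0.027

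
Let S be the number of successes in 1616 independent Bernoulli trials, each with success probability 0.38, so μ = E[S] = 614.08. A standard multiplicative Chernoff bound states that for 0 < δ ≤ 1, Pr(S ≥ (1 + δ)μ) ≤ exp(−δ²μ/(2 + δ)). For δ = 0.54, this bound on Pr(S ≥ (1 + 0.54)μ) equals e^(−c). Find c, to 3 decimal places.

70.498

c = δ²μ/(2 + δ) = 0.54²·614.08/(2 + 0.54) = 70.4983.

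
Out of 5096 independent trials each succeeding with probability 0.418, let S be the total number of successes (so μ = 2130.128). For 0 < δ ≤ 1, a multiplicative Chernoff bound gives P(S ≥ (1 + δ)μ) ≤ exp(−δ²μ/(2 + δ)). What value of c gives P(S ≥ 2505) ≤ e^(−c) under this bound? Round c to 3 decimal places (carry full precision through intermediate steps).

30.318

Write 2505 = (1 + δ)μ, so δ = 2505/2130.128 − 1 = 0.1759857…
Then the exponent is δ²μ/(2 + δ) = (2505 − μ)² / (μ·(2 + δ)) = 30.318260.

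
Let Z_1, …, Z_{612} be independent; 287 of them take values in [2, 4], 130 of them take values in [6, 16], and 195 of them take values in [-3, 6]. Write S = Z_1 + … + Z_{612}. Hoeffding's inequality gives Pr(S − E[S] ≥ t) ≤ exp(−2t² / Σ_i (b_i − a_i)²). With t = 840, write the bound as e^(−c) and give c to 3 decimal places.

Σ(b_i − a_i)² = 287·2² + 130·10² + 195·9² = 29943.
c = 2t² / 29943 = 2·840² / 29943 = 47.1295.

47.130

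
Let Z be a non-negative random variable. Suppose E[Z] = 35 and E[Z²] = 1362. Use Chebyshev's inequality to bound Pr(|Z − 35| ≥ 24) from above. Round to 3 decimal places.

0.238

Var(Z) = E[Z²] − (E[Z])² = 1362 − 1225 = 137.
Chebyshev's inequality: Pr(|Z − μ| ≥ t) ≤ Var(Z)/t² = 137/576 = 0.2378.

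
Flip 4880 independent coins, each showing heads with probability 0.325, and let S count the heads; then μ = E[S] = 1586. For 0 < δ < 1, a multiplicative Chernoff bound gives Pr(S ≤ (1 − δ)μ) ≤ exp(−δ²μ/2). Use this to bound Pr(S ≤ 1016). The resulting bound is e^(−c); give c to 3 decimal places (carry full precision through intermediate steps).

Write 1016 = (1 − δ)μ, so δ = 1 − 1016/1586 = 0.3593947…
Then the exponent is δ²μ/2 = (μ − 1016)²/(2μ) = 102.427491.

102.427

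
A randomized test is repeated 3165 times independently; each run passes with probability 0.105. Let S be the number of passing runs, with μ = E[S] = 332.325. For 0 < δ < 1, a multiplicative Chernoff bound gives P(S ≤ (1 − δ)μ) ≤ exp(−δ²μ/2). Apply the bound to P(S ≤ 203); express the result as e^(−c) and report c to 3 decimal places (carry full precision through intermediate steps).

Write 203 = (1 − δ)μ, so δ = 1 − 203/332.325 = 0.3891522…
Then the exponent is δ²μ/2 = (μ − 203)²/(2μ) = 25.163553.

25.164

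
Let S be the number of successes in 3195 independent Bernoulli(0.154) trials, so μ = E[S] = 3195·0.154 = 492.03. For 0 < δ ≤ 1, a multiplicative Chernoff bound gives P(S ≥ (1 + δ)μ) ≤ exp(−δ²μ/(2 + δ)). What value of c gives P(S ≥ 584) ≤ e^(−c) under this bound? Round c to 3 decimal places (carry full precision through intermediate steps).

Write 584 = (1 + δ)μ, so δ = 584/492.03 − 1 = 0.1869195…
Then the exponent is δ²μ/(2 + δ) = (584 − μ)² / (μ·(2 + δ)) = 7.860823.

7.861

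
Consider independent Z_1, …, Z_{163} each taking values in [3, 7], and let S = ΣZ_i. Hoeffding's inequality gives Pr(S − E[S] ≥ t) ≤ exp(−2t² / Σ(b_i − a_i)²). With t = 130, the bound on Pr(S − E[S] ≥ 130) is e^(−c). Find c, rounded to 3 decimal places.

12.960

Σ(b_i − a_i)² = 163·(4)² = 2608.
c = 2t²/2608 = 2·130²/2608 = 12.9601.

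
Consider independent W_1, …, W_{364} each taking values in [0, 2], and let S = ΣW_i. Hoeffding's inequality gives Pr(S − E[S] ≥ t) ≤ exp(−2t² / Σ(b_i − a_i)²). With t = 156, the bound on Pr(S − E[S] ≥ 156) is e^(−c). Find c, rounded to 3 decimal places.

Σ(b_i − a_i)² = 364·(2)² = 1456.
c = 2t²/1456 = 2·156²/1456 = 33.4286.

33.429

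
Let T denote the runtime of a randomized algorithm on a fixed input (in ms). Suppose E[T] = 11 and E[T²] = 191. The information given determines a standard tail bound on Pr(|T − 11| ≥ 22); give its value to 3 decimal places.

The first two moments determine the variance, so Chebyshev's inequality is the sharpest standard bound available.
Var(T) = E[T²] − (E[T])² = 191 − 121 = 70.
Chebyshev's inequality: Pr(|T − μ| ≥ t) ≤ Var(T)/t² = 70/484 = 0.1446.

0.145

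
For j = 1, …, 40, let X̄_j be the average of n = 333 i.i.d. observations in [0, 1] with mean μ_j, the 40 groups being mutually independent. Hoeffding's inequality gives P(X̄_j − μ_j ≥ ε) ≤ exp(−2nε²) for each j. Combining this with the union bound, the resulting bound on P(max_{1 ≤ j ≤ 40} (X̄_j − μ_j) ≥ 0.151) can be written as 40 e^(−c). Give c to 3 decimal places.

Union bound over the 40 events: P(max_{1 ≤ j ≤ 40} (X̄_j − μ_j) ≥ 0.151) ≤ 40·exp(−2nε²) = 40 exp(−2·333·0.151²).
So c = 2·333·0.151² = 15.1855.

15.185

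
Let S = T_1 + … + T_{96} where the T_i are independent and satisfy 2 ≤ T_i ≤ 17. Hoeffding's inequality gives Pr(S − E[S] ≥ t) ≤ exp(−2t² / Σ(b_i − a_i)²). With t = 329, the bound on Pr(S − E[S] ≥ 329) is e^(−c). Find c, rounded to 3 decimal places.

10.022

Σ(b_i − a_i)² = 96·(15)² = 21600.
c = 2t²/21600 = 2·329²/21600 = 10.0223.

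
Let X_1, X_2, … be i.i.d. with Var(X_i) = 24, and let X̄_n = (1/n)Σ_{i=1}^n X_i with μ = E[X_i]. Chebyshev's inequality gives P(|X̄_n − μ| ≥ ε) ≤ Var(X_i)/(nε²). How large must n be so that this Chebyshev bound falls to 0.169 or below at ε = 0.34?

Require 24/(n·0.34²) ≤ 0.169, i.e. n ≥ 24/(0.169·0.34²) = 1228.476.
The smallest integer n is 1229.

1229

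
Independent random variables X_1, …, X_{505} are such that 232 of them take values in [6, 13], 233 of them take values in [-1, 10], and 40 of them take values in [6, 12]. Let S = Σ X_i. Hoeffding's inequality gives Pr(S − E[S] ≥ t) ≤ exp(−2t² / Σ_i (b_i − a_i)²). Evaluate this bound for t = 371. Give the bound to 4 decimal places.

0.0012

Σ(b_i − a_i)² = 232·7² + 233·11² + 40·6² = 41001.
Exponent = 2·371² / 41001 = 6.71403.
Bound = exp(−6.71403) = 0.00121.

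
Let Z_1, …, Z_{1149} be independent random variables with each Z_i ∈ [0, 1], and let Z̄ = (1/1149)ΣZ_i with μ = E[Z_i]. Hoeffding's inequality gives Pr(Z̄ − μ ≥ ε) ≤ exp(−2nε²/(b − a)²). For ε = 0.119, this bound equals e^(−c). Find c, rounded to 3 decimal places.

32.542

c = 2nε²/(b − a)² = 2·1149·0.119² / 1² = 32.5420.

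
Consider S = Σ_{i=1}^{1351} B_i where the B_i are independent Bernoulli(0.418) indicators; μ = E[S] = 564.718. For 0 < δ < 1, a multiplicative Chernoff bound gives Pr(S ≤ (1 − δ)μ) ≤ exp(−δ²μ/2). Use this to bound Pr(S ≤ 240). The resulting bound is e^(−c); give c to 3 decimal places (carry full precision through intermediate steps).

Write 240 = (1 − δ)μ, so δ = 1 − 240/564.718 = 0.5750091…
Then the exponent is δ²μ/2 = (μ − 240)²/(2μ) = 93.357906.

93.358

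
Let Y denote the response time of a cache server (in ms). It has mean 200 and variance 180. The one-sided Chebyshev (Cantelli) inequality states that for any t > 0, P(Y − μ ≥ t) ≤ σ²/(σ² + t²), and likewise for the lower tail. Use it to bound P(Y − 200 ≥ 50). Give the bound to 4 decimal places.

0.0672

Here σ² = 180 and t = 50, so σ² + t² = 2680.
Cantelli's bound: 180/2680 = 0.0672.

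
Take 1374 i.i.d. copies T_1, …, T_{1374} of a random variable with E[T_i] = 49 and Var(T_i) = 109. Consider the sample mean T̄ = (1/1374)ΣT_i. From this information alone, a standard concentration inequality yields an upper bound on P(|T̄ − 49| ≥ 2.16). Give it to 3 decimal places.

With mean and variance of each term known, Chebyshev's inequality bounds the deviation of the sum (or sample mean).
Var(T̄) = Var(T_i)/n = 109/1374 = 0.07933.
Chebyshev: P(|T̄ − 49| ≥ 2.16) ≤ Var(T̄)/(2.16)² = 109/(1374·2.16²) = 0.0170.

0.017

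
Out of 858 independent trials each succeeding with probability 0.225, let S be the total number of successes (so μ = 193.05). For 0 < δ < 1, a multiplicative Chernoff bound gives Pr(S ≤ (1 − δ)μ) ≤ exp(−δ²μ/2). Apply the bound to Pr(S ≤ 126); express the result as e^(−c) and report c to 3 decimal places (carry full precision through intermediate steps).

11.644

Write 126 = (1 − δ)μ, so δ = 1 − 126/193.05 = 0.3473193…
Then the exponent is δ²μ/2 = (μ − 126)²/(2μ) = 11.643881.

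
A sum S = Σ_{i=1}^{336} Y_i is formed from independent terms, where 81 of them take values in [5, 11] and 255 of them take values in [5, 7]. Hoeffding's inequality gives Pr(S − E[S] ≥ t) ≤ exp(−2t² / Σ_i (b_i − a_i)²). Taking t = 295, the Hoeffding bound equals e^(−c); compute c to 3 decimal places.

Σ(b_i − a_i)² = 81·6² + 255·2² = 3936.
c = 2t² / 3936 = 2·295² / 3936 = 44.2200.

44.220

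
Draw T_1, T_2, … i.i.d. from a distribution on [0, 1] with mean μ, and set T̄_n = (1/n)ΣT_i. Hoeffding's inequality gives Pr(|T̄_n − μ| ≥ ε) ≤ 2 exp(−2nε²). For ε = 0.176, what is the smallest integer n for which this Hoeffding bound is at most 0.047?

Require 2·exp(−2nε²) ≤ 0.047, i.e. 2nε² ≥ ln(2/0.047) = 3.750755.
So n ≥ 3.750755 / (2·0.176²) = 60.543.
The smallest integer n is 61.

61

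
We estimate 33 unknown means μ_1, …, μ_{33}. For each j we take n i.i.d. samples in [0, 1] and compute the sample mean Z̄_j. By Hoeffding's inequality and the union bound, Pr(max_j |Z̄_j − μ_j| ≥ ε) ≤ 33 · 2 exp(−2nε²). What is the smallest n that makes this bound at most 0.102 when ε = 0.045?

1599

Need 2·33·exp(−2nε²) ≤ 0.102, i.e. exp(−2nε²) ≤ 0.102/66.
So 2nε² ≥ ln(66/0.102) = 6.472437.
Hence n ≥ 6.472437/(2·0.045²) = 1598.133.
The smallest integer n is 1599.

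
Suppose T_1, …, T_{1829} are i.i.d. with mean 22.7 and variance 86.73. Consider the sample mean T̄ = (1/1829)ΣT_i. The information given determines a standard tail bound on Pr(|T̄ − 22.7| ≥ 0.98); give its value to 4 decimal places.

With mean and variance of each term known, Chebyshev's inequality bounds the deviation of the sum (or sample mean).
Var(T̄) = Var(T_i)/n = 86.73/1829 = 0.047419.
Chebyshev: Pr(|T̄ − 22.7| ≥ 0.98) ≤ Var(T̄)/(0.98)² = 86.73/(1829·0.98²) = 0.0494.

0.0494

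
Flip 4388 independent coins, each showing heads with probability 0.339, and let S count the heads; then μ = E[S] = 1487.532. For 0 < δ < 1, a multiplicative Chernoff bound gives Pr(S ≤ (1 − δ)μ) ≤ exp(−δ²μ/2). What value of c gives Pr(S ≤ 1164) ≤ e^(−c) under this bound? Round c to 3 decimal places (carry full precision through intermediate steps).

Write 1164 = (1 − δ)μ, so δ = 1 − 1164/1487.532 = 0.2174958…
Then the exponent is δ²μ/2 = (μ − 1164)²/(2μ) = 35.183430.

35.183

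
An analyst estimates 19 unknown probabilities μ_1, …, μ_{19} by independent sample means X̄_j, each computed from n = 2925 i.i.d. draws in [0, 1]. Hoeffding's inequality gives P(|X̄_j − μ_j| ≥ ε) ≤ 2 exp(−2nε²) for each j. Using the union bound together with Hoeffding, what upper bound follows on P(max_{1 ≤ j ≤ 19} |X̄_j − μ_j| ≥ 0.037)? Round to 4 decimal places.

0.0126

Per-experiment Hoeffding bound: 2·exp(−2·2925·0.037²) = 2·exp(−8.00865) = 0.00066515.
Union bound over 19 events: 19·0.00066515 = 0.01264.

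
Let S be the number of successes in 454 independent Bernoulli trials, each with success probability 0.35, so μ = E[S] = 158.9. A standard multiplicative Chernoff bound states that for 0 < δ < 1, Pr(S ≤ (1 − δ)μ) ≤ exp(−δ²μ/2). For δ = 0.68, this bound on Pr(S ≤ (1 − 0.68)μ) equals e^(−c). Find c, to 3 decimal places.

c = δ²μ/2 = 0.68²·158.9/2 = 36.7377.

36.738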